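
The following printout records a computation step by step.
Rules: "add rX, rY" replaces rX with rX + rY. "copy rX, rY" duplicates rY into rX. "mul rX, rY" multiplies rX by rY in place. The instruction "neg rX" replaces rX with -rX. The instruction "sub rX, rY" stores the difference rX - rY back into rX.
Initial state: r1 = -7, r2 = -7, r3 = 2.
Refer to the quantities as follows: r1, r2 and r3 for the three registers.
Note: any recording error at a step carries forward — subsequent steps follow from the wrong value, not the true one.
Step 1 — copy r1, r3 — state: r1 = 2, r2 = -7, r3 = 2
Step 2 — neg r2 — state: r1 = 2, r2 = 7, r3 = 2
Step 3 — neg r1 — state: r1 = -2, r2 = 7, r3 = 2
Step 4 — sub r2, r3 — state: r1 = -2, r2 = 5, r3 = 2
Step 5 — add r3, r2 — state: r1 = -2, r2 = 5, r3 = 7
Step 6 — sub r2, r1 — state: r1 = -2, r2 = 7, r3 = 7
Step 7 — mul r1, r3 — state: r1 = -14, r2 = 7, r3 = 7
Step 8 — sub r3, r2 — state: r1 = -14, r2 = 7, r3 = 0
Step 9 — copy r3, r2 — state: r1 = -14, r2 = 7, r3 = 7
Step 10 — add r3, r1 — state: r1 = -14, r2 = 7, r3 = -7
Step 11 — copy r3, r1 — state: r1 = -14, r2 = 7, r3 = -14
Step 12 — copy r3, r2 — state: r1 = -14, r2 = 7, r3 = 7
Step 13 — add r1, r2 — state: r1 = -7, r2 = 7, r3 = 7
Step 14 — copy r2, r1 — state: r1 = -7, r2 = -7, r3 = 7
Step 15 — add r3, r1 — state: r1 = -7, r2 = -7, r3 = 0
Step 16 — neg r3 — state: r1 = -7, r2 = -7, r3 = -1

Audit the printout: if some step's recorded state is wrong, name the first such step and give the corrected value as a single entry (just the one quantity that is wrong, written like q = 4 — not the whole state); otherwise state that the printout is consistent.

step 16, r3 = 0

step 1: r1 = 2 -> consistent with the printout
step 2: r2 = -(-7) = 7 -> confirmed correct
step 3: r1 = -(2) = -2 -> confirmed correct
step 4: r2 = 7 - 2 = 5 -> confirmed correct
step 5: r3 = 2 + 5 = 7 -> consistent with the printout
step 6: r2 = 5 - -2 = 7 -> checks out
step 7: r1 = -2 * 7 = -14 -> checks out
step 8: r3 = 7 - 7 = 0 -> agrees with the printout
step 9: r3 = 7 -> consistent with the printout
step 10: r3 = 7 + -14 = -7 -> verified
step 11: r3 = -14 -> matches
step 12: r3 = 7 -> in agreement
step 13: r1 = -14 + 7 = -7 -> verified
step 14: r2 = -7 -> agrees with the printout
step 15: r3 = 7 + -7 = 0 -> in agreement
step 16: r3 = -(0) = 0 -> the printout has a different value
That makes step 16 the first incorrect line — r3 = 0 is what it should show.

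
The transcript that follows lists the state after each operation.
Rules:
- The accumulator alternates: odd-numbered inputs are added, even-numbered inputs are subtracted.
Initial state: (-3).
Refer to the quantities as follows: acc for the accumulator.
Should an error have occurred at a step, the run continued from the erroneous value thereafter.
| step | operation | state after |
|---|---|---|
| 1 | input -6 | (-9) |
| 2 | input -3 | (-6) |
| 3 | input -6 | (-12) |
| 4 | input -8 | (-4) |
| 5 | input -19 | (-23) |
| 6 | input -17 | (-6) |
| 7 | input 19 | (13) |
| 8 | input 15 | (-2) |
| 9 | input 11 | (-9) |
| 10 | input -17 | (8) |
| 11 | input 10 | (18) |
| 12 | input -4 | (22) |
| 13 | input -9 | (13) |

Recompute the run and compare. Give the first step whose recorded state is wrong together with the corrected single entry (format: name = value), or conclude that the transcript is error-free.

step 1: acc = -3 + -6 = -9 -> verified
step 2: acc = -9 - -3 = -6 -> agrees with the transcript
step 3: acc = -6 + -6 = -12 -> matches
step 4: acc = -12 - -8 = -4 -> verified
step 5: acc = -4 + -19 = -23 -> same as recorded
step 6: acc = -23 - -17 = -6 -> matches
step 7: acc = -6 + 19 = 13 -> consistent with the transcript
step 8: acc = 13 - 15 = -2 -> agrees with the transcript
step 9: acc = -2 + 11 = 9 -> a discrepancy with the transcript
That makes step 9 the first incorrect line — acc = 9 is what it should show.

step 9, acc = 9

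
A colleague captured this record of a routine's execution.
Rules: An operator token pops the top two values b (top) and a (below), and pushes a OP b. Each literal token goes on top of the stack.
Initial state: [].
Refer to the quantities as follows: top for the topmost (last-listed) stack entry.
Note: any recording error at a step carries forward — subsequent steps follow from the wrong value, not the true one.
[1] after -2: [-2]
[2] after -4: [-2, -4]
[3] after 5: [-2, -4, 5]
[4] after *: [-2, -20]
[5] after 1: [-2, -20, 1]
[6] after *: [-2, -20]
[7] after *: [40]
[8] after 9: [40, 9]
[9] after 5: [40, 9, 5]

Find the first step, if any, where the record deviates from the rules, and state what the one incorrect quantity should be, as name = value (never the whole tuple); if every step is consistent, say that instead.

Recomputing the run from the initial state:
step 1: [-2]
step 2: [-2, -4]
step 3: [-2, -4, 5]
step 4: [-2, -20]
step 5: [-2, -20, 1]
step 6: [-2, -20]
step 7: [40]
step 8: [40, 9]
step 9: [40, 9, 5]
This matches the record at every step.

no error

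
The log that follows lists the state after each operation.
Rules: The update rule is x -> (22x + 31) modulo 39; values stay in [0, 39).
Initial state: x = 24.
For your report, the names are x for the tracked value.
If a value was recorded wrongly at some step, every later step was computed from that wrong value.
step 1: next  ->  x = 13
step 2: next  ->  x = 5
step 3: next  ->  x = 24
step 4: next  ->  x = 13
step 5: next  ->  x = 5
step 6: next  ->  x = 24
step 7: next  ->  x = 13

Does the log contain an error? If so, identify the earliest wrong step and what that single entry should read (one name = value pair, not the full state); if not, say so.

step 1: x = (22*24 + 31) mod 39 = 13 -> same as recorded
step 2: x = (22*13 + 31) mod 39 = 5 -> same as recorded
step 3: x = (22*5 + 31) mod 39 = 24 -> exactly as logged
step 4: x = (22*24 + 31) mod 39 = 13 -> exactly as logged
step 5: x = (22*13 + 31) mod 39 = 5 -> confirmed correct
step 6: x = (22*5 + 31) mod 39 = 24 -> checks out
step 7: x = (22*24 + 31) mod 39 = 13 -> in agreement
The recomputation confirms every line.

no error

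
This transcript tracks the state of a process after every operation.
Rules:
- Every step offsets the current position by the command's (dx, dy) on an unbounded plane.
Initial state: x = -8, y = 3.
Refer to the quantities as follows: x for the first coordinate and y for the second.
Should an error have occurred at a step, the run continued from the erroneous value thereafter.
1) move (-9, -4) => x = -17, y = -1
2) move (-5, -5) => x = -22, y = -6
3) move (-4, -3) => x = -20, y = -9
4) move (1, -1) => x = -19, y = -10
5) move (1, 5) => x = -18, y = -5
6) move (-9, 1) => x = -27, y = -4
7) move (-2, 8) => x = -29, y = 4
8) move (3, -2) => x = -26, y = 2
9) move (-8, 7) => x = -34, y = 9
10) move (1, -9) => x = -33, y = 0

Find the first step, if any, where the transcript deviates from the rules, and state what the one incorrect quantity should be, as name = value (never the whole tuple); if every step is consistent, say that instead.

step 3, x = -26

Recomputing the run from the initial state:
step 1: x = -17, y = -1
step 2: x = -22, y = -6
step 3: x = -26, y = -9
step 4: x = -25, y = -10
step 5: x = -24, y = -5
step 6: x = -33, y = -4
step 7: x = -35, y = 4
step 8: x = -32, y = 2
step 9: x = -40, y = 9
step 10: x = -39, y = 0
The first disagreement with the transcript is at step 3, where the value should be x = -26.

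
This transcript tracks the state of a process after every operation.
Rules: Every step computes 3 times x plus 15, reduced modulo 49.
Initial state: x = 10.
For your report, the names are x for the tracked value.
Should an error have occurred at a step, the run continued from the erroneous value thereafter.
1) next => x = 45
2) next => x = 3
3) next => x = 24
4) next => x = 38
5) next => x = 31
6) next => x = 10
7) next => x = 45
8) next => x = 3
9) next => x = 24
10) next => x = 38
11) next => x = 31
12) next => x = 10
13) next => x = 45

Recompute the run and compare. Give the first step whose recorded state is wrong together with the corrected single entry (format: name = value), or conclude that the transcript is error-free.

step 1: x = (3*10 + 15) mod 49 = 45 -> verified
step 2: x = (3*45 + 15) mod 49 = 3 -> same as recorded
step 3: x = (3*3 + 15) mod 49 = 24 -> in agreement
step 4: x = (3*24 + 15) mod 49 = 38 -> checks out
step 5: x = (3*38 + 15) mod 49 = 31 -> same as recorded
step 6: x = (3*31 + 15) mod 49 = 10 -> no discrepancy
step 7: x = (3*10 + 15) mod 49 = 45 -> confirmed correct
step 8: x = (3*45 + 15) mod 49 = 3 -> verified
step 9: x = (3*3 + 15) mod 49 = 24 -> consistent with the transcript
step 10: x = (3*24 + 15) mod 49 = 38 -> consistent with the transcript
step 11: x = (3*38 + 15) mod 49 = 31 -> exactly as logged
step 12: x = (3*31 + 15) mod 49 = 10 -> verified
step 13: x = (3*10 + 15) mod 49 = 45 -> verified
The recomputation confirms every line.

no error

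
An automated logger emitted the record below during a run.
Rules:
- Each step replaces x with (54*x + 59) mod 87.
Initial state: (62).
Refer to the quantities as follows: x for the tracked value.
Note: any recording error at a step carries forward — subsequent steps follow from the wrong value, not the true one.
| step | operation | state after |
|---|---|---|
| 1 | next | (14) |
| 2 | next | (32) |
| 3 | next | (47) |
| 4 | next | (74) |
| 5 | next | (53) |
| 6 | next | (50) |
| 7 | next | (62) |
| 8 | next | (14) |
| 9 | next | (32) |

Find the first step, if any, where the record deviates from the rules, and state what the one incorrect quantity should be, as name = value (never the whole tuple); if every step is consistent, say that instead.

no error

Recomputing the run from the initial state:
step 1: x = 14
step 2: x = 32
step 3: x = 47
step 4: x = 74
step 5: x = 53
step 6: x = 50
step 7: x = 62
step 8: x = 14
step 9: x = 32
This matches the record at every step.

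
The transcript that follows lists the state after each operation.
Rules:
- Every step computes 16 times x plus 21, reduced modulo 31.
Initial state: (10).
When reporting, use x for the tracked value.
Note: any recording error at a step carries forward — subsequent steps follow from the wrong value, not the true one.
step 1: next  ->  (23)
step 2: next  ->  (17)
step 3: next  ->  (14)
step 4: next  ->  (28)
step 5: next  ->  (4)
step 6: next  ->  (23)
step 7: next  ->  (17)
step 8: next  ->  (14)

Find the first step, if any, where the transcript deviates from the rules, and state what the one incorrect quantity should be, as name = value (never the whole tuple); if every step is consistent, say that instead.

step 1, x = 26

Step 1: x = (16*10 + 21) mod 31 = 26 — the transcript has a different value.
Conclusion: step 1 carries the first error; the entry should be x = 26.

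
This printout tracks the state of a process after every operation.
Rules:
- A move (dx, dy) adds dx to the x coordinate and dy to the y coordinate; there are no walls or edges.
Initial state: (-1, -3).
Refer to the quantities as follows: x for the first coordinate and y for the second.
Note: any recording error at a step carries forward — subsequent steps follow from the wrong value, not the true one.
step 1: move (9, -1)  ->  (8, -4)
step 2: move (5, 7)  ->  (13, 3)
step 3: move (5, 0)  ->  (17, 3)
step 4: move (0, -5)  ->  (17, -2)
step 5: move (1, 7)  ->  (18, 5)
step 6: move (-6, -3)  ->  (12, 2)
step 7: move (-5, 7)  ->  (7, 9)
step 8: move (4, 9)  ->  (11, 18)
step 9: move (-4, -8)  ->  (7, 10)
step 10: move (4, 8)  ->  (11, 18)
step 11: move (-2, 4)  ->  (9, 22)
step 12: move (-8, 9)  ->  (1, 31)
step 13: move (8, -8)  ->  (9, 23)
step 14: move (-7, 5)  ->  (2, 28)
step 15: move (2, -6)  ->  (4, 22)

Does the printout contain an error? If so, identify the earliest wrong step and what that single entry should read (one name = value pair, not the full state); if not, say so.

step 3, x = 18

Recomputing the run from the initial state:
step 1: x = 8, y = -4
step 2: x = 13, y = 3
step 3: x = 18, y = 3
step 4: x = 18, y = -2
step 5: x = 19, y = 5
step 6: x = 13, y = 2
step 7: x = 8, y = 9
step 8: x = 12, y = 18
step 9: x = 8, y = 10
step 10: x = 12, y = 18
step 11: x = 10, y = 22
step 12: x = 2, y = 31
step 13: x = 10, y = 23
step 14: x = 3, y = 28
step 15: x = 5, y = 22
The first disagreement with the printout is at step 3, where the value should be x = 18.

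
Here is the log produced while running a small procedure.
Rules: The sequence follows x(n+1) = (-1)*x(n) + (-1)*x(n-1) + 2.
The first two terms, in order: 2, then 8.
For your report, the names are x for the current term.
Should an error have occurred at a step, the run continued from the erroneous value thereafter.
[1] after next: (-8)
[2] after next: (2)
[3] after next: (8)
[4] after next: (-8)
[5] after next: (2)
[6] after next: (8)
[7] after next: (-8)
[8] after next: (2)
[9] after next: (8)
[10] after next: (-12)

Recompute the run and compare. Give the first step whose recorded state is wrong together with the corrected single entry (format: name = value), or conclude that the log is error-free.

Step 1: x = -1*(8) + (-1)*(2) + (2) = -8 — exactly as logged.
Step 2: x = -1*(-8) + (-1)*(8) + (2) = 2 — exactly as logged.
Step 3: x = -1*(2) + (-1)*(-8) + (2) = 8 — checks out.
Step 4: x = -1*(8) + (-1)*(2) + (2) = -8 — agrees with the log.
Step 5: x = -1*(-8) + (-1)*(8) + (2) = 2 — matches.
Step 6: x = -1*(2) + (-1)*(-8) + (2) = 8 — matches.
Step 7: x = -1*(8) + (-1)*(2) + (2) = -8 — exactly as logged.
Step 8: x = -1*(-8) + (-1)*(8) + (2) = 2 — matches.
Step 9: x = -1*(2) + (-1)*(-8) + (2) = 8 — agrees with the log.
Step 10: x = -1*(8) + (-1)*(2) + (2) = -8 — a discrepancy with the log.
The earliest wrong entry is at step 10: it should read x = -8.

step 10, x = -8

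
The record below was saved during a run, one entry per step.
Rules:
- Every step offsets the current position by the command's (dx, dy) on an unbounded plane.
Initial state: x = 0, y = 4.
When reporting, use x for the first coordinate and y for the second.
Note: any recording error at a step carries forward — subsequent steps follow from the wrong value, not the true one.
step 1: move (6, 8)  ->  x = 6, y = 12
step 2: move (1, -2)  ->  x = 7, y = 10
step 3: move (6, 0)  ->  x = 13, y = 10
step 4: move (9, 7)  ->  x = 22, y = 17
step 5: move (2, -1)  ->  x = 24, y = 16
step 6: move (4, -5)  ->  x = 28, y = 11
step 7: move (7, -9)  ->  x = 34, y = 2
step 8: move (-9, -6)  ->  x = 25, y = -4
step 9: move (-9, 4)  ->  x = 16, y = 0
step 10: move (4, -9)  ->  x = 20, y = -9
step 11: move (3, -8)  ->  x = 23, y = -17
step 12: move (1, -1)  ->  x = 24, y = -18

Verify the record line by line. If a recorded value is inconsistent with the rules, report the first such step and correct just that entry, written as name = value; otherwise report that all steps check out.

step 1: x = 0 + (6) = 6, y = 4 + (8) = 12 -> exactly as logged
step 2: x = 6 + (1) = 7, y = 12 + (-2) = 10 -> verified
step 3: x = 7 + (6) = 13, y = 10 + (0) = 10 -> no discrepancy
step 4: x = 13 + (9) = 22, y = 10 + (7) = 17 -> agrees with the record
step 5: x = 22 + (2) = 24, y = 17 + (-1) = 16 -> same as recorded
step 6: x = 24 + (4) = 28, y = 16 + (-5) = 11 -> in agreement
step 7: x = 28 + (7) = 35, y = 11 + (-9) = 2 -> this is not what the record shows
First deviation found at step 7; the corrected entry is x = 35.

step 7, x = 35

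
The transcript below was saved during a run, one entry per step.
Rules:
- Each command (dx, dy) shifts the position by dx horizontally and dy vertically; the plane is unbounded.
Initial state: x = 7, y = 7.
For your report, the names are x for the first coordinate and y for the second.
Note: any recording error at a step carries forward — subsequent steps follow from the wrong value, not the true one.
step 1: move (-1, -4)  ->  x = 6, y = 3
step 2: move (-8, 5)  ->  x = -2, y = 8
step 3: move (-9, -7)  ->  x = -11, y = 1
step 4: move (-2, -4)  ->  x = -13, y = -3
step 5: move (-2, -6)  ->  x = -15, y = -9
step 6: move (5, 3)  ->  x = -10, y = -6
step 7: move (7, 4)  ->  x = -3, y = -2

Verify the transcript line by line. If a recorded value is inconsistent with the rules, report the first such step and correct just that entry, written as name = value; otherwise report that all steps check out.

no error

1. x = 7 + (-1) = 6, y = 7 + (-4) = 3 (matches)
2. x = 6 + (-8) = -2, y = 3 + (5) = 8 (same as recorded)
3. x = -2 + (-9) = -11, y = 8 + (-7) = 1 (confirmed correct)
4. x = -11 + (-2) = -13, y = 1 + (-4) = -3 (in agreement)
5. x = -13 + (-2) = -15, y = -3 + (-6) = -9 (confirmed correct)
6. x = -15 + (5) = -10, y = -9 + (3) = -6 (confirmed correct)
7. x = -10 + (7) = -3, y = -6 + (4) = -2 (checks out)
The whole run recomputes cleanly — no discrepancies.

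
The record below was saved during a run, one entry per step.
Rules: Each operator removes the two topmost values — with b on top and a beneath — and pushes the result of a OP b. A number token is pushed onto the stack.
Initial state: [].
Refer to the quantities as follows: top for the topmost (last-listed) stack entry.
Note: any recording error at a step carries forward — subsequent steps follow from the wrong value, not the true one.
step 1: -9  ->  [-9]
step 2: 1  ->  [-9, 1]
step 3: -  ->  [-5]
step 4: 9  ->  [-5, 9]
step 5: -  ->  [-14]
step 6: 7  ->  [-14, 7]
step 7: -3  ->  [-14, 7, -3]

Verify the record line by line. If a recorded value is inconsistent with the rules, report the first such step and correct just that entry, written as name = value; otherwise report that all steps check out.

1. push -9: top = -9 (matches)
2. push 1: top = 1 (exactly as logged)
3. -9 - 1 = -10 (not what was recorded)
Step 3 is the first one off; corrected, top = -10.

step 3, top = -10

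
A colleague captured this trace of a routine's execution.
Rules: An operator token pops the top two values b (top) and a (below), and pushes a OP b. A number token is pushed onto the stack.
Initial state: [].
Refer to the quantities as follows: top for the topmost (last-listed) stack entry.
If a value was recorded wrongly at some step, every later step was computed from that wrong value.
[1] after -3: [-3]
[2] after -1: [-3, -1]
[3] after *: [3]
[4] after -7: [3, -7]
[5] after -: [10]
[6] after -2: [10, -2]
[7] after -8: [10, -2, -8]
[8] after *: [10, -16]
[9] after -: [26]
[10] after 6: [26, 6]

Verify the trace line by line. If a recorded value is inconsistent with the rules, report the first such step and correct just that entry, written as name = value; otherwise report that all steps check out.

step 8, top = 16

Recomputing the run from the initial state:
step 1: [-3]
step 2: [-3, -1]
step 3: [3]
step 4: [3, -7]
step 5: [10]
step 6: [10, -2]
step 7: [10, -2, -8]
step 8: [10, 16]
step 9: [-6]
step 10: [-6, 6]
The first disagreement with the trace is at step 8, where the value should be top = 16.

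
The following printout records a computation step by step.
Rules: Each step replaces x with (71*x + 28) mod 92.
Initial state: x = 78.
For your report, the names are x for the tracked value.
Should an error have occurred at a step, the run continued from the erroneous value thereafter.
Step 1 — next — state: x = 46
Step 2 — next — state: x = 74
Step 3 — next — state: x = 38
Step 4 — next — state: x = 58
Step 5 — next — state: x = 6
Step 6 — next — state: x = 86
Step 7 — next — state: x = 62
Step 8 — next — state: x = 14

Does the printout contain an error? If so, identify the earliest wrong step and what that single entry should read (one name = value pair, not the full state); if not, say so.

no error

Recomputing the run from the initial state:
step 1: x = 46
step 2: x = 74
step 3: x = 38
step 4: x = 58
step 5: x = 6
step 6: x = 86
step 7: x = 62
step 8: x = 14
This matches the printout at every step.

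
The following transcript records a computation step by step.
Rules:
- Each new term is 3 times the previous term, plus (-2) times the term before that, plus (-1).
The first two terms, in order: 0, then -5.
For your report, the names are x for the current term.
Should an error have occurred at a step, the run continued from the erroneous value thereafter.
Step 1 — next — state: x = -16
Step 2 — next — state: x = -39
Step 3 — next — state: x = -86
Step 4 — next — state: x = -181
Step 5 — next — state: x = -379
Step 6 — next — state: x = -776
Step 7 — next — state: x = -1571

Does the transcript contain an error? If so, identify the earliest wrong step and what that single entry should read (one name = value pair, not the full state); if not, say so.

step 5, x = -372

Recomputing the run from the initial state:
step 1: x = -16
step 2: x = -39
step 3: x = -86
step 4: x = -181
step 5: x = -372
step 6: x = -755
step 7: x = -1522
The first disagreement with the transcript is at step 5, where the value should be x = -372.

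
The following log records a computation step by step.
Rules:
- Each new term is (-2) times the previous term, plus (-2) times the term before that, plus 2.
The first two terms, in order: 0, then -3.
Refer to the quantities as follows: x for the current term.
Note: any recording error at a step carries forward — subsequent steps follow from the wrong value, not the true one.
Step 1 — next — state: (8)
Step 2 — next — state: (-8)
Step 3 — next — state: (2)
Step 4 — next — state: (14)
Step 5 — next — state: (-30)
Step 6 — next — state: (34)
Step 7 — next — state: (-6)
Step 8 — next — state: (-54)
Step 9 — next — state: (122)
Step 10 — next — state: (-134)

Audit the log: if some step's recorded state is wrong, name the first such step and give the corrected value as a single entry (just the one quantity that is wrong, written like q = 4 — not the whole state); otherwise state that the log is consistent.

Step 1: x = -2*(-3) + (-2)*(0) + (2) = 8 — exactly as logged.
Step 2: x = -2*(8) + (-2)*(-3) + (2) = -8 — consistent with the log.
Step 3: x = -2*(-8) + (-2)*(8) + (2) = 2 — same as recorded.
Step 4: x = -2*(2) + (-2)*(-8) + (2) = 14 — in agreement.
Step 5: x = -2*(14) + (-2)*(2) + (2) = -30 — same as recorded.
Step 6: x = -2*(-30) + (-2)*(14) + (2) = 34 — agrees with the log.
Step 7: x = -2*(34) + (-2)*(-30) + (2) = -6 — confirmed correct.
Step 8: x = -2*(-6) + (-2)*(34) + (2) = -54 — matches.
Step 9: x = -2*(-54) + (-2)*(-6) + (2) = 122 — checks out.
Step 10: x = -2*(122) + (-2)*(-54) + (2) = -134 — agrees with the log.
All entries verified; no error found.

no error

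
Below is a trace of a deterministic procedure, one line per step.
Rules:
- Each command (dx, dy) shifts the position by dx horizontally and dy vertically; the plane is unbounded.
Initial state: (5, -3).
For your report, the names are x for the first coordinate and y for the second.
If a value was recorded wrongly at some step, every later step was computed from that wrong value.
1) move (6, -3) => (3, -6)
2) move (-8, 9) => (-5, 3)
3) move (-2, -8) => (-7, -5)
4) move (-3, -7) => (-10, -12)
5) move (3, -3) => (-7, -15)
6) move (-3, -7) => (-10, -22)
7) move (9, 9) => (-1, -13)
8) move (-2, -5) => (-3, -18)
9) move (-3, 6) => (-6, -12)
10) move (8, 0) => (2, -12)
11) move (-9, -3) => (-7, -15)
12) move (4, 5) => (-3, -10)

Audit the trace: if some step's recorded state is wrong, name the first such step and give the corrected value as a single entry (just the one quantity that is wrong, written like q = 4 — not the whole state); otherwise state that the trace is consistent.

1. x = 5 + (6) = 11, y = -3 + (-3) = -6 (the trace disagrees here)
First deviation found at step 1; the corrected entry is x = 11.

step 1, x = 11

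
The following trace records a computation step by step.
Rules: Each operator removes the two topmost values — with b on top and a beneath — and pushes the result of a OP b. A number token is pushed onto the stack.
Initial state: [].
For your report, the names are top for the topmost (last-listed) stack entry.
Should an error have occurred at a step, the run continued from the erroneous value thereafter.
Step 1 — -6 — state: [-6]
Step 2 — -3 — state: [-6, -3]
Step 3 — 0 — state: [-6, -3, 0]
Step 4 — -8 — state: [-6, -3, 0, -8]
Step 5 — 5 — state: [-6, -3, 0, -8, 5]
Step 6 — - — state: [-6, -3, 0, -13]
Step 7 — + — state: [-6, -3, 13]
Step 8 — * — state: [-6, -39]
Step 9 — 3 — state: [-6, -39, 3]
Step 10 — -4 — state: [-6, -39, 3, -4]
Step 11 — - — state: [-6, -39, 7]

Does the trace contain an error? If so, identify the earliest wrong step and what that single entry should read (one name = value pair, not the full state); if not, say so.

step 7, top = -13

Step 1: push -6: top = -6 — consistent with the trace.
Step 2: push -3: top = -3 — consistent with the trace.
Step 3: push 0: top = 0 — exactly as logged.
Step 4: push -8: top = -8 — same as recorded.
Step 5: push 5: top = 5 — no discrepancy.
Step 6: -8 - 5 = -13 — agrees with the trace.
Step 7: 0 + -13 = -13 — not what was recorded.
The audit stops at step 7: the recorded entry is wrong and should be top = -13.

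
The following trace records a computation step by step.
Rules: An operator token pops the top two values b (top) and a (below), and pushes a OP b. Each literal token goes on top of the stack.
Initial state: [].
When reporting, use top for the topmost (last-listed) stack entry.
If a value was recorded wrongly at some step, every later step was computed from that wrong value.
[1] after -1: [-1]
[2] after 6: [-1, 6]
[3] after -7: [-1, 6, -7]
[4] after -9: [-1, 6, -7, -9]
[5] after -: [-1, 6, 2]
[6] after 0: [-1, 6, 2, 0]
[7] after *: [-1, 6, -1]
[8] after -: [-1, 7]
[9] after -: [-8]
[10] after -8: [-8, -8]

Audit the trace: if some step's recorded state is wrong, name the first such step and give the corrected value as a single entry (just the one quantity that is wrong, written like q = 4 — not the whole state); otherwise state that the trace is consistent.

Step 1: push -1: top = -1 — matches.
Step 2: push 6: top = 6 — exactly as logged.
Step 3: push -7: top = -7 — no discrepancy.
Step 4: push -9: top = -9 — verified.
Step 5: -7 - -9 = 2 — agrees with the trace.
Step 6: push 0: top = 0 — matches.
Step 7: 2 * 0 = 0 — first mismatch against the trace.
Step 7 is the first one off; corrected, top = 0.

step 7, top = 0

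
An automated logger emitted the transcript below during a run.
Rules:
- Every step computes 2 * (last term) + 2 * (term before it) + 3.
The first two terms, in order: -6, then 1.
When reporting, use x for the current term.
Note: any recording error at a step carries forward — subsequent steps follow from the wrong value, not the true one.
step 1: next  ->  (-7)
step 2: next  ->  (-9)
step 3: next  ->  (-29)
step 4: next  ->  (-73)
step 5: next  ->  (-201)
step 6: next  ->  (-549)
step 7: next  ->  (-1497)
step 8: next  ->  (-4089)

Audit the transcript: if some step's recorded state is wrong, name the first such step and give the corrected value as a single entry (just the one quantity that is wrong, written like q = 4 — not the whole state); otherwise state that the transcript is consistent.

step 6, x = -545

Step 1: x = 2*(1) + (2)*(-6) + (3) = -7 — agrees with the transcript.
Step 2: x = 2*(-7) + (2)*(1) + (3) = -9 — consistent with the transcript.
Step 3: x = 2*(-9) + (2)*(-7) + (3) = -29 — verified.
Step 4: x = 2*(-29) + (2)*(-9) + (3) = -73 — agrees with the transcript.
Step 5: x = 2*(-73) + (2)*(-29) + (3) = -201 — same as recorded.
Step 6: x = 2*(-201) + (2)*(-73) + (3) = -545 — this is not what the transcript shows.
The earliest wrong entry is at step 6: it should read x = -545.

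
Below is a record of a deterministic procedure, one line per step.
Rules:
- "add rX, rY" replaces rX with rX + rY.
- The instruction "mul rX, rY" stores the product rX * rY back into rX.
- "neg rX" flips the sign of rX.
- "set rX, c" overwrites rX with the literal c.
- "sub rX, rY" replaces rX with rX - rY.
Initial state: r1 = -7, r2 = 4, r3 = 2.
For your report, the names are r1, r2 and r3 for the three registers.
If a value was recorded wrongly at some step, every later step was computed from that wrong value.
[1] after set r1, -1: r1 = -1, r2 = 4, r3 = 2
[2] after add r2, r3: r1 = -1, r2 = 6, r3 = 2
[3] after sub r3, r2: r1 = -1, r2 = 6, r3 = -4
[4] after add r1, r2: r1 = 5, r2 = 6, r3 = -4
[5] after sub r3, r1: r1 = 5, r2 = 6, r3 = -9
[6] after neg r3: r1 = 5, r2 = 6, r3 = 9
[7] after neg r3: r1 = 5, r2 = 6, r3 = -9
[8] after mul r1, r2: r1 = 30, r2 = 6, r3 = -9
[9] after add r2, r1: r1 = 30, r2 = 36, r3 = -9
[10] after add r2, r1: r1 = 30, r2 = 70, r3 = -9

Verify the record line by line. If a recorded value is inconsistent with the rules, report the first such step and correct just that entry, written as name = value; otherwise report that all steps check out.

step 10, r2 = 66

Step 1: r1 = -1 — confirmed correct.
Step 2: r2 = 4 + 2 = 6 — consistent with the record.
Step 3: r3 = 2 - 6 = -4 — verified.
Step 4: r1 = -1 + 6 = 5 — in agreement.
Step 5: r3 = -4 - 5 = -9 — in agreement.
Step 6: r3 = -(-9) = 9 — confirmed correct.
Step 7: r3 = -(9) = -9 — checks out.
Step 8: r1 = 5 * 6 = 30 — same as recorded.
Step 9: r2 = 6 + 30 = 36 — matches.
Step 10: r2 = 36 + 30 = 66 — the entry is off here.
So the first discrepancy is step 10, where the right value is r2 = 66.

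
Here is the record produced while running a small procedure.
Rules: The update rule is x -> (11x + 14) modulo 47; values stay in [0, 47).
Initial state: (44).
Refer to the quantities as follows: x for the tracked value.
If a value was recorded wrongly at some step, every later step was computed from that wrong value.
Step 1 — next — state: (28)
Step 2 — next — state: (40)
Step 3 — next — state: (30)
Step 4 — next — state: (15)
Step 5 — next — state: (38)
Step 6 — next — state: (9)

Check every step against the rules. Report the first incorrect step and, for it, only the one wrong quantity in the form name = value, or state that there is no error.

1. x = (11*44 + 14) mod 47 = 28 (matches)
2. x = (11*28 + 14) mod 47 = 40 (no discrepancy)
3. x = (11*40 + 14) mod 47 = 31 (the record disagrees here)
The audit stops at step 3: the recorded entry is wrong and should be x = 31.

step 3, x = 31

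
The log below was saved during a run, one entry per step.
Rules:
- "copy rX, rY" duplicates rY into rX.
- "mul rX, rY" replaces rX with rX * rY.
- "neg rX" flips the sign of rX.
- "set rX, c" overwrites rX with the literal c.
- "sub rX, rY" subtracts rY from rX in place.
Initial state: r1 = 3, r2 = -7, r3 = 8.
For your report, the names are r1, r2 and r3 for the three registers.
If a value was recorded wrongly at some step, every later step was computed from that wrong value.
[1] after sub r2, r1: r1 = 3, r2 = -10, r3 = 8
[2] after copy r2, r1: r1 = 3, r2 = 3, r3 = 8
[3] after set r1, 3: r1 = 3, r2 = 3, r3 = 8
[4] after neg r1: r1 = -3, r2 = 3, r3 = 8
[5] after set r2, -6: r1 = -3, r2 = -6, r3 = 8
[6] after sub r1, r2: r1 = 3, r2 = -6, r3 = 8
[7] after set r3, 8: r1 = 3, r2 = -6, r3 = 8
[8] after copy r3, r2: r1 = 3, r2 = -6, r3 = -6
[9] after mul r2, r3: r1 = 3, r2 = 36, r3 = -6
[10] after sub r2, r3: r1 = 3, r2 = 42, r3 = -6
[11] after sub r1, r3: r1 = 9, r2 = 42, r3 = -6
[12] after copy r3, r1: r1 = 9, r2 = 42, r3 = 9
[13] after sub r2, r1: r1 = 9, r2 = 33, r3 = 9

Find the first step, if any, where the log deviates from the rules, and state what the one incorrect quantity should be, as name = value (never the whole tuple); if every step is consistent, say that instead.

no error

Step 1: r2 = -7 - 3 = -10 — verified.
Step 2: r2 = 3 — exactly as logged.
Step 3: r1 = 3 — agrees with the log.
Step 4: r1 = -(3) = -3 — consistent with the log.
Step 5: r2 = -6 — consistent with the log.
Step 6: r1 = -3 - -6 = 3 — in agreement.
Step 7: r3 = 8 — agrees with the log.
Step 8: r3 = -6 — matches.
Step 9: r2 = -6 * -6 = 36 — confirmed correct.
Step 10: r2 = 36 - -6 = 42 — in agreement.
Step 11: r1 = 3 - -6 = 9 — in agreement.
Step 12: r3 = 9 — verified.
Step 13: r2 = 42 - 9 = 33 — in agreement.
Each recorded entry agrees with the recomputation.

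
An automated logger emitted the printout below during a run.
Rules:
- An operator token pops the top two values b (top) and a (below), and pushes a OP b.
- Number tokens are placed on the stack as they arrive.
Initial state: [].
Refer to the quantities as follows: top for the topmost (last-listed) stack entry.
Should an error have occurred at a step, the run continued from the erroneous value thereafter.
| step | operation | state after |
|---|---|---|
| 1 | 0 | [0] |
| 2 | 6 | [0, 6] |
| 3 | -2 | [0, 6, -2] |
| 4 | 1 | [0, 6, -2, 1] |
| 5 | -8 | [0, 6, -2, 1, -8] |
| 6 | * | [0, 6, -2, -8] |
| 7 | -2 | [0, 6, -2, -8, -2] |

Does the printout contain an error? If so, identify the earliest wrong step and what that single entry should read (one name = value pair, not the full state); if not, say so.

no error

1. push 0: top = 0 (same as recorded)
2. push 6: top = 6 (confirmed correct)
3. push -2: top = -2 (same as recorded)
4. push 1: top = 1 (confirmed correct)
5. push -8: top = -8 (verified)
6. 1 * -8 = -8 (same as recorded)
7. push -2: top = -2 (matches)
Each recorded entry agrees with the recomputation.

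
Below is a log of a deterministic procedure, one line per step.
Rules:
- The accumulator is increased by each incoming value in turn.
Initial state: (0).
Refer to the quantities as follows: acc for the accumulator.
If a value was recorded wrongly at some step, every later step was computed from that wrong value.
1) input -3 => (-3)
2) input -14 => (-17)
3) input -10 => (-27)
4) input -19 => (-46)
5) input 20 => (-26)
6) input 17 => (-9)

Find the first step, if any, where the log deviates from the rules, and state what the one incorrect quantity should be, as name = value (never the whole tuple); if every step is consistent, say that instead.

no error

step 1: acc = 0 + -3 = -3 -> matches
step 2: acc = -3 + -14 = -17 -> consistent with the log
step 3: acc = -17 + -10 = -27 -> same as recorded
step 4: acc = -27 + -19 = -46 -> same as recorded
step 5: acc = -46 + 20 = -26 -> no discrepancy
step 6: acc = -26 + 17 = -9 -> in agreement
All entries verified; no error found.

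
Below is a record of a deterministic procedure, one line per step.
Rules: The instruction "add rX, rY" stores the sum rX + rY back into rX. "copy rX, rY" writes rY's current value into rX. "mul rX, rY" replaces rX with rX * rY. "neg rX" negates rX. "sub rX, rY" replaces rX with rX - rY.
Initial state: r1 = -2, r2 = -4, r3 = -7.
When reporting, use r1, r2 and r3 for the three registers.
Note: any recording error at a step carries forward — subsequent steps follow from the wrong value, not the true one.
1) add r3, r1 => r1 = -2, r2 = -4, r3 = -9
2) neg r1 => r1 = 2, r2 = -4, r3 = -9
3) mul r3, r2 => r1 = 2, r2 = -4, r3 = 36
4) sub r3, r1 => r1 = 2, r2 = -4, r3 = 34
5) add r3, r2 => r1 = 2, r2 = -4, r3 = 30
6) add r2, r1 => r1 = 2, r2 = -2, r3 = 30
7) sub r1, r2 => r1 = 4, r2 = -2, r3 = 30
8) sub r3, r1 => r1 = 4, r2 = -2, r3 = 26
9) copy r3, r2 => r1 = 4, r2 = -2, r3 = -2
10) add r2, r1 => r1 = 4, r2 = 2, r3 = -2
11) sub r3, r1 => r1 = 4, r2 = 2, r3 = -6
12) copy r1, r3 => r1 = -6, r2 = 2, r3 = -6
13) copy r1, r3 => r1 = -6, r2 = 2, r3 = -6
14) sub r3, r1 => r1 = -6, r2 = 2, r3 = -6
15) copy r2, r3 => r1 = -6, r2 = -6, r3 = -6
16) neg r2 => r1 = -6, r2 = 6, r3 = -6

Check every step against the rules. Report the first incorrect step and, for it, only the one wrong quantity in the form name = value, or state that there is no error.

step 14, r3 = 0

Recomputing the run from the initial state:
step 1: r1 = -2, r2 = -4, r3 = -9
step 2: r1 = 2, r2 = -4, r3 = -9
step 3: r1 = 2, r2 = -4, r3 = 36
step 4: r1 = 2, r2 = -4, r3 = 34
step 5: r1 = 2, r2 = -4, r3 = 30
step 6: r1 = 2, r2 = -2, r3 = 30
step 7: r1 = 4, r2 = -2, r3 = 30
step 8: r1 = 4, r2 = -2, r3 = 26
step 9: r1 = 4, r2 = -2, r3 = -2
step 10: r1 = 4, r2 = 2, r3 = -2
step 11: r1 = 4, r2 = 2, r3 = -6
step 12: r1 = -6, r2 = 2, r3 = -6
step 13: r1 = -6, r2 = 2, r3 = -6
step 14: r1 = -6, r2 = 2, r3 = 0
step 15: r1 = -6, r2 = 0, r3 = 0
step 16: r1 = -6, r2 = 0, r3 = 0
The first disagreement with the record is at step 14, where the value should be r3 = 0.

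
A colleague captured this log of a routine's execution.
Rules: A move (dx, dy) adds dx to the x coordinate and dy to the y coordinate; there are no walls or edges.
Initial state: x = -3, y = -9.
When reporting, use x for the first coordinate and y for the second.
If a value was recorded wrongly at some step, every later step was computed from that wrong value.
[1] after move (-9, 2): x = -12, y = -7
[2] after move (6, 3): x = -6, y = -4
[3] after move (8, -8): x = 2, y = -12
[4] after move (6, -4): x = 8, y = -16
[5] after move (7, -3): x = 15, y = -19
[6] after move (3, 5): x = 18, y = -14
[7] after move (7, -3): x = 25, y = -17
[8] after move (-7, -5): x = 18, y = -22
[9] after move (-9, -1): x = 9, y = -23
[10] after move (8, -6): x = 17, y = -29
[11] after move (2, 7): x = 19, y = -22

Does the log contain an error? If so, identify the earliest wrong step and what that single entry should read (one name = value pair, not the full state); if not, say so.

Step 1: x = -3 + (-9) = -12, y = -9 + (2) = -7 — confirmed correct.
Step 2: x = -12 + (6) = -6, y = -7 + (3) = -4 — in agreement.
Step 3: x = -6 + (8) = 2, y = -4 + (-8) = -12 — agrees with the log.
Step 4: x = 2 + (6) = 8, y = -12 + (-4) = -16 — same as recorded.
Step 5: x = 8 + (7) = 15, y = -16 + (-3) = -19 — in agreement.
Step 6: x = 15 + (3) = 18, y = -19 + (5) = -14 — checks out.
Step 7: x = 18 + (7) = 25, y = -14 + (-3) = -17 — matches.
Step 8: x = 25 + (-7) = 18, y = -17 + (-5) = -22 — in agreement.
Step 9: x = 18 + (-9) = 9, y = -22 + (-1) = -23 — exactly as logged.
Step 10: x = 9 + (8) = 17, y = -23 + (-6) = -29 — consistent with the log.
Step 11: x = 17 + (2) = 19, y = -29 + (7) = -22 — consistent with the log.
The whole run recomputes cleanly — no discrepancies.

no error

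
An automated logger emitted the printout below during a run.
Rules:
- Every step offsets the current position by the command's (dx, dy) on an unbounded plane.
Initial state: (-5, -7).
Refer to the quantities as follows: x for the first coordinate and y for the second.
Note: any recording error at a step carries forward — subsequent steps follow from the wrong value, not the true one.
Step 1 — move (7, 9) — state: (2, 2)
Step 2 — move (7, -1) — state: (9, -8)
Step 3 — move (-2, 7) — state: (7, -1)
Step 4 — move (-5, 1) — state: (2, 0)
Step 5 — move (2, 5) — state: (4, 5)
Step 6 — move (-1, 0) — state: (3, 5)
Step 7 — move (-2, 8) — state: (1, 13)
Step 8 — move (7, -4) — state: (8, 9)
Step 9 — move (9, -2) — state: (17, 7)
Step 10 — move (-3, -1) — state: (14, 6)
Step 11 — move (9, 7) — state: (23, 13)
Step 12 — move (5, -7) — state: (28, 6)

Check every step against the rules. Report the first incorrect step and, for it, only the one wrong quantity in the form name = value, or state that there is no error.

step 2, y = 1

1. x = -5 + (7) = 2, y = -7 + (9) = 2 (in agreement)
2. x = 2 + (7) = 9, y = 2 + (-1) = 1 (the entry is off here)
Step 2 is the first one off; corrected, y = 1.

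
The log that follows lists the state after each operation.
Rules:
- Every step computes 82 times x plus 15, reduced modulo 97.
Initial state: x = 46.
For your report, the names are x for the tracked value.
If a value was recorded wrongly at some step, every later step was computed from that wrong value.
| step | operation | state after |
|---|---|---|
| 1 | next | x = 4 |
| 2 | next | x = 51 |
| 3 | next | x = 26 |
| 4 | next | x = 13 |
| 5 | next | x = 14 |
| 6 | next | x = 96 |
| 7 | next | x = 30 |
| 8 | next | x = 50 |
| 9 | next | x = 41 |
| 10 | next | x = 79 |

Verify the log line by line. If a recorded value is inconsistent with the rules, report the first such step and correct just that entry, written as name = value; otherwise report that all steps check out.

1. x = (82*46 + 15) mod 97 = 4 (same as recorded)
2. x = (82*4 + 15) mod 97 = 52 (a discrepancy with the log)
So the first discrepancy is step 2, where the right value is x = 52.

step 2, x = 52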